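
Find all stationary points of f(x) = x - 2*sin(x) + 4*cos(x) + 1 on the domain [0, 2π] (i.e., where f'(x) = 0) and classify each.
f'(x) = -4*sin(x) - 2*cos(x) + 1

Solve f'(x) = 0 on [0, 2π]:
  f'(x) = 0 ⇔ -4*sin(x) - 2*cos(x) = -1. Write the left side as R·cos(x + φ) with R = √((-2)² + 4²) = 2*sqrt(5), cos φ = -sqrt(5)/5, sin φ = 2*sqrt(5)/5; then cos(x + φ) = -sqrt(5)/10. Solve for x and keep the solutions lying in [0, 2π].
  ⇒ x = atan((2 + sqrt(19))/(1 - 2*sqrt(19))) + pi ≈ 2.4524, atan((2 - sqrt(19))/(1 + 2*sqrt(19))) + 2*pi ≈ 6.0451

f''(x) = 2*sin(x) - 4*cos(x)
Second-derivative test at each critical point:
  f''(2.4524) = 4.3589 > 0 → local minimum
  f''(6.0451) = -4.3589 < 0 → local maximum

Critical points: x = atan((2 + sqrt(19))/(1 - 2*sqrt(19))) + pi ≈ 2.4524 (local minimum); x = atan((2 - sqrt(19))/(1 + 2*sqrt(19))) + 2*pi ≈ 6.0451 (local maximum)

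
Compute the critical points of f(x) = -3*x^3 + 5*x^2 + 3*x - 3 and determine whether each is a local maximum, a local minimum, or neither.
f'(x) = -9*x^2 + 10*x + 3

Solve f'(x) = 0:
  9*x^2 - 10*x - 3 = 0 has no rational roots; quadratic formula: x = (10 ± √208)/18.
  ⇒ x = 5/9 - 2*sqrt(13)/9 ≈ -0.2457, 5/9 + 2*sqrt(13)/9 ≈ 1.3568

f''(x) = 10 - 18*x
Second-derivative test at each critical point:
  f''(-0.2457) = 14.4222 > 0 → local minimum
  f''(1.3568) = -14.4222 < 0 → local maximum

Critical points: x = 5/9 - 2*sqrt(13)/9 ≈ -0.2457 (local minimum); x = 5/9 + 2*sqrt(13)/9 ≈ 1.3568 (local maximum)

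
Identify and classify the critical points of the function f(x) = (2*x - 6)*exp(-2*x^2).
f'(x) = 2*(-4*x*(x - 3) + 1)*exp(-2*x^2)

Solve f'(x) = 0:
  f'(x) = (-8*x^2 + 24*x + 2)·exp(-2*x^2) and exp(-2*x^2) > 0 for every x, so f'(x) = 0 ⇔ -8*x^2 + 24*x + 2 = 0.
  Factor: -8*x^2 + 24*x + 2 = -2*(4*x^2 - 12*x - 1); 4*x^2 - 12*x - 1 = 0 has no rational roots; quadratic formula: x = (12 ± √160)/8.
  ⇒ x = 3/2 - sqrt(10)/2 ≈ -0.0811, 3/2 + sqrt(10)/2 ≈ 3.0811

f''(x) = 8*(4*x^2*(x - 3) - 3*x + 3)*exp(-2*x^2)
Second-derivative test at each critical point:
  f''(-0.0811) = 24.9673 > 0 → local minimum
  f''(3.0811) = -1.436e-07 < 0 → local maximum

Critical points: x = 3/2 - sqrt(10)/2 ≈ -0.0811 (local minimum); x = 3/2 + sqrt(10)/2 ≈ 3.0811 (local maximum)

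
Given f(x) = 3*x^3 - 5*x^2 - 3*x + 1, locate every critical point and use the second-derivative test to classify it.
f'(x) = 9*x^2 - 10*x - 3

Solve f'(x) = 0:
  9*x^2 - 10*x - 3 = 0 has no rational roots; quadratic formula: x = (10 ± √208)/18.
  ⇒ x = 5/9 - 2*sqrt(13)/9 ≈ -0.2457, 5/9 + 2*sqrt(13)/9 ≈ 1.3568

f''(x) = 18*x - 10
Second-derivative test at each critical point:
  f''(-0.2457) = -14.4222 < 0 → local maximum
  f''(1.3568) = 14.4222 > 0 → local minimum

Critical points: x = 5/9 - 2*sqrt(13)/9 ≈ -0.2457 (local maximum); x = 5/9 + 2*sqrt(13)/9 ≈ 1.3568 (local minimum)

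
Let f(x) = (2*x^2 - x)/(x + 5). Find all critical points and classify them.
f'(x) = (2*x^2 + 20*x - 5)/(x^2 + 10*x + 25)

Solve f'(x) = 0:
  f'(x) = (2*x^2 + 20*x - 5)/(x + 5)^2; the denominator is positive wherever f is defined, so f'(x) = 0 ⇔ 2*x^2 + 20*x - 5 = 0.
  2*x^2 + 20*x - 5 = 0 has no rational roots; quadratic formula: x = (-20 ± √440)/4.
  ⇒ x = -sqrt(110)/2 - 5 ≈ -10.2440, -5 + sqrt(110)/2 ≈ 0.2440

f''(x) = 110/(x^3 + 15*x^2 + 75*x + 125)
Second-derivative test at each critical point:
  f''(-10.2440) = -0.7628 < 0 → local maximum
  f''(0.2440) = 0.7628 > 0 → local minimum

Critical points: x = -sqrt(110)/2 - 5 ≈ -10.2440 (local maximum); x = -5 + sqrt(110)/2 ≈ 0.2440 (local minimum)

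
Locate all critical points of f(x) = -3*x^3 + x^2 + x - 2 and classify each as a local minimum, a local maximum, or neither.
f'(x) = -9*x^2 + 2*x + 1

Solve f'(x) = 0:
  9*x^2 - 2*x - 1 = 0 has no rational roots; quadratic formula: x = (2 ± √40)/18.
  ⇒ x = 1/9 - sqrt(10)/9 ≈ -0.2403, 1/9 + sqrt(10)/9 ≈ 0.4625

f''(x) = 2 - 18*x
Second-derivative test at each critical point:
  f''(-0.2403) = 6.3246 > 0 → local minimum
  f''(0.4625) = -6.3246 < 0 → local maximum

Critical points: x = 1/9 - sqrt(10)/9 ≈ -0.2403 (local minimum); x = 1/9 + sqrt(10)/9 ≈ 0.4625 (local maximum)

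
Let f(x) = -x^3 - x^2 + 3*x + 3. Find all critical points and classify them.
f'(x) = -3*x^2 - 2*x + 3

Solve f'(x) = 0:
  3*x^2 + 2*x - 3 = 0 has no rational roots; quadratic formula: x = (-2 ± √40)/6.
  ⇒ x = -sqrt(10)/3 - 1/3 ≈ -1.3874, -1/3 + sqrt(10)/3 ≈ 0.7208

f''(x) = -6*x - 2
Second-derivative test at each critical point:
  f''(-1.3874) = 6.3246 > 0 → local minimum
  f''(0.7208) = -6.3246 < 0 → local maximum

Critical points: x = -sqrt(10)/3 - 1/3 ≈ -1.3874 (local minimum); x = -1/3 + sqrt(10)/3 ≈ 0.7208 (local maximum)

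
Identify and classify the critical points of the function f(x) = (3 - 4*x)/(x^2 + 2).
f'(x) = 2*(2*x^2 - 3*x - 4)/(x^4 + 4*x^2 + 4)

Solve f'(x) = 0:
  f'(x) = 2*(2*x^2 - 3*x - 4)/(x^2 + 2)^2; the denominator is positive wherever f is defined, so f'(x) = 0 ⇔ 4*x^2 - 6*x - 8 = 0.
  Factor: 4*x^2 - 6*x - 8 = 2*(2*x^2 - 3*x - 4); 2*x^2 - 3*x - 4 = 0 has no rational roots; quadratic formula: x = (3 ± √41)/4.
  ⇒ x = 3/4 - sqrt(41)/4 ≈ -0.8508, 3/4 + sqrt(41)/4 ≈ 2.3508

f''(x) = 2*(4*x^2*(3 - 4*x) + 3*(4*x - 1)*(x^2 + 2))/(x^2 + 2)^3
Second-derivative test at each critical point:
  f''(-0.8508) = -1.7261 < 0 → local maximum
  f''(2.3508) = 0.2261 > 0 → local minimum

Critical points: x = 3/4 - sqrt(41)/4 ≈ -0.8508 (local maximum); x = 3/4 + sqrt(41)/4 ≈ 2.3508 (local minimum)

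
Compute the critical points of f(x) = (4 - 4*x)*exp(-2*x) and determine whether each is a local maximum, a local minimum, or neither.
f'(x) = 4*(2*x - 3)*exp(-2*x)

Solve f'(x) = 0:
  f'(x) = (8*x - 12)·exp(-2*x) and exp(-2*x) > 0 for every x, so f'(x) = 0 ⇔ 8*x - 12 = 0.
  Factor: 8*x - 12 = 4*(2*x - 3) = 0.
  ⇒ x = 3/2

f''(x) = 16*(2 - x)*exp(-2*x)
Second-derivative test at each critical point:
  f''(3/2) = 0.3983 > 0 → local minimum

Critical points: x = 3/2 (local minimum)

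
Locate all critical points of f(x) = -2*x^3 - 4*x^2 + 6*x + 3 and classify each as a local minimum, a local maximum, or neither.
f'(x) = -6*x^2 - 8*x + 6

Solve f'(x) = 0:
  Factor: -6*x^2 - 8*x + 6 = -2*(3*x^2 + 4*x - 3); 3*x^2 + 4*x - 3 = 0 has no rational roots; quadratic formula: x = (-4 ± √52)/6.
  ⇒ x = -sqrt(13)/3 - 2/3 ≈ -1.8685, -2/3 + sqrt(13)/3 ≈ 0.5352

f''(x) = -12*x - 8
Second-derivative test at each critical point:
  f''(-1.8685) = 14.4222 > 0 → local minimum
  f''(0.5352) = -14.4222 < 0 → local maximum

Critical points: x = -sqrt(13)/3 - 2/3 ≈ -1.8685 (local minimum); x = -2/3 + sqrt(13)/3 ≈ 0.5352 (local maximum)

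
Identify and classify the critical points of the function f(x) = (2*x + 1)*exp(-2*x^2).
f'(x) = 2*(-2*x*(2*x + 1) + 1)*exp(-2*x^2)

Solve f'(x) = 0:
  f'(x) = (-8*x^2 - 4*x + 2)·exp(-2*x^2) and exp(-2*x^2) > 0 for every x, so f'(x) = 0 ⇔ -8*x^2 - 4*x + 2 = 0.
  Factor: -8*x^2 - 4*x + 2 = -2*(4*x^2 + 2*x - 1); 4*x^2 + 2*x - 1 = 0 has no rational roots; quadratic formula: x = (-2 ± √20)/8.
  ⇒ x = -sqrt(5)/4 - 1/4 ≈ -0.8090, -1/4 + sqrt(5)/4 ≈ 0.3090

f''(x) = 4*(4*x^2*(2*x + 1) - 6*x - 1)*exp(-2*x^2)
Second-derivative test at each critical point:
  f''(-0.8090) = 2.4157 > 0 → local minimum
  f''(0.3090) = -7.3893 < 0 → local maximum

Critical points: x = -sqrt(5)/4 - 1/4 ≈ -0.8090 (local minimum); x = -1/4 + sqrt(5)/4 ≈ 0.3090 (local maximum)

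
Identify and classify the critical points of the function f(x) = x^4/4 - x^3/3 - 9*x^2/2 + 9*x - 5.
f'(x) = x^3 - x^2 - 9*x + 9

Solve f'(x) = 0:
  Factor: x^3 - x^2 - 9*x + 9 = (x - 3)*(x - 1)*(x + 3) = 0.
  ⇒ x = -3, 1, 3

f''(x) = 3*x^2 - 2*x - 9
Second-derivative test at each critical point:
  f''(-3) = 24 > 0 → local minimum
  f''(1) = -8 < 0 → local maximum
  f''(3) = 12 > 0 → local minimum

Critical points: x = -3 (local minimum); x = 1 (local maximum); x = 3 (local minimum)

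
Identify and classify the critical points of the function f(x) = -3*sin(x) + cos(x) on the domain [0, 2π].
f'(x) = -sin(x) - 3*cos(x)

Solve f'(x) = 0 on [0, 2π]:
  f'(x) = 0 ⇔ -3*cos(x) = sin(x) ⇔ tan(x) = -3, i.e. x = arctan(-3) + nπ; keep the solutions lying in [0, 2π].
  ⇒ x = pi - atan(3) ≈ 1.8925, -atan(3) + 2*pi ≈ 5.0341

f''(x) = 3*sin(x) - cos(x)
Second-derivative test at each critical point:
  f''(1.8925) = 3.1623 > 0 → local minimum
  f''(5.0341) = -3.1623 < 0 → local maximum

Critical points: x = pi - atan(3) ≈ 1.8925 (local minimum); x = -atan(3) + 2*pi ≈ 5.0341 (local maximum)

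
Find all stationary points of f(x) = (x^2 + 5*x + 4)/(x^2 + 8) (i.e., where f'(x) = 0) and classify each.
f'(x) = (-5*x^2 + 8*x + 40)/(x^4 + 16*x^2 + 64)

Solve f'(x) = 0:
  f'(x) = -(5*x^2 - 8*x - 40)/(x^2 + 8)^2; the denominator is positive wherever f is defined, so f'(x) = 0 ⇔ -5*x^2 + 8*x + 40 = 0.
  5*x^2 - 8*x - 40 = 0 has no rational roots; quadratic formula: x = (8 ± √864)/10.
  ⇒ x = 4/5 - 6*sqrt(6)/5 ≈ -2.1394, 4/5 + 6*sqrt(6)/5 ≈ 3.7394

f''(x) = 2*(5*x^3 - 12*x^2 - 120*x + 32)/(x^6 + 24*x^4 + 192*x^2 + 512)
Second-derivative test at each critical point:
  f''(-2.1394) = 0.1858 > 0 → local minimum
  f''(3.7394) = -0.0608 < 0 → local maximum

Critical points: x = 4/5 - 6*sqrt(6)/5 ≈ -2.1394 (local minimum); x = 4/5 + 6*sqrt(6)/5 ≈ 3.7394 (local maximum)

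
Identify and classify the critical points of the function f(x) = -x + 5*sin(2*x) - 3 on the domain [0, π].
f'(x) = 10*cos(2*x) - 1

Solve f'(x) = 0 on [0, π]:
  f'(x) = 0 ⇔ cos(2*x) = 1/10, i.e. 2*x = ±arccos(1/10) + 2nπ; keep the solutions lying in [0, π].
  ⇒ x = acos(1/10)/2 ≈ 0.7353, pi - acos(1/10)/2 ≈ 2.4063

f''(x) = -20*sin(2*x)
Second-derivative test at each critical point:
  f''(0.7353) = -19.8997 < 0 → local maximum
  f''(2.4063) = 19.8997 > 0 → local minimum

Critical points: x = acos(1/10)/2 ≈ 0.7353 (local maximum); x = pi - acos(1/10)/2 ≈ 2.4063 (local minimum)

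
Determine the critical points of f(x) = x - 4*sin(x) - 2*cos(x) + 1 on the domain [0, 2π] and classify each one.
f'(x) = 2*sin(x) - 4*cos(x) + 1

Solve f'(x) = 0 on [0, 2π]:
  f'(x) = 0 ⇔ 2*sin(x) - 4*cos(x) = -1. Write the left side as R·cos(x + φ) with R = √((-4)² + (-2)²) = 2*sqrt(5), cos φ = -2*sqrt(5)/5, sin φ = -sqrt(5)/5; then cos(x + φ) = -sqrt(5)/10. Solve for x and keep the solutions lying in [0, 2π].
  ⇒ x = atan((-1 + 2*sqrt(19))/(2 + sqrt(19))) ≈ 0.8816, atan((-2*sqrt(19) - 1)/(2 - sqrt(19))) + pi ≈ 4.4743

f''(x) = 4*sin(x) + 2*cos(x)
Second-derivative test at each critical point:
  f''(0.8816) = 4.3589 > 0 → local minimum
  f''(4.4743) = -4.3589 < 0 → local maximum

Critical points: x = atan((-1 + 2*sqrt(19))/(2 + sqrt(19))) ≈ 0.8816 (local minimum); x = atan((-2*sqrt(19) - 1)/(2 - sqrt(19))) + pi ≈ 4.4743 (local maximum)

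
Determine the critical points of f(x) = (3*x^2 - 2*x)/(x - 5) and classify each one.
f'(x) = (3*x^2 - 30*x + 10)/(x^2 - 10*x + 25)

Solve f'(x) = 0:
  f'(x) = (3*x^2 - 30*x + 10)/(x - 5)^2; the denominator is positive wherever f is defined, so f'(x) = 0 ⇔ 3*x^2 - 30*x + 10 = 0.
  3*x^2 - 30*x + 10 = 0 has no rational roots; quadratic formula: x = (30 ± √780)/6.
  ⇒ x = 5 - sqrt(195)/3 ≈ 0.3453, sqrt(195)/3 + 5 ≈ 9.6547

f''(x) = 130/(x^3 - 15*x^2 + 75*x - 125)
Second-derivative test at each critical point:
  f''(0.3453) = -1.2890 < 0 → local maximum
  f''(9.6547) = 1.2890 > 0 → local minimum

Critical points: x = 5 - sqrt(195)/3 ≈ 0.3453 (local maximum); x = sqrt(195)/3 + 5 ≈ 9.6547 (local minimum)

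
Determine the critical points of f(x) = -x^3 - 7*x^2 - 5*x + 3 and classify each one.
f'(x) = -3*x^2 - 14*x - 5

Solve f'(x) = 0:
  3*x^2 + 14*x + 5 = 0 has no rational roots; quadratic formula: x = (-14 ± √136)/6.
  ⇒ x = -7/3 - sqrt(34)/3 ≈ -4.2770, -7/3 + sqrt(34)/3 ≈ -0.3897

f''(x) = -6*x - 14
Second-derivative test at each critical point:
  f''(-4.2770) = 11.6619 > 0 → local minimum
  f''(-0.3897) = -11.6619 < 0 → local maximum

Critical points: x = -7/3 - sqrt(34)/3 ≈ -4.2770 (local minimum); x = -7/3 + sqrt(34)/3 ≈ -0.3897 (local maximum)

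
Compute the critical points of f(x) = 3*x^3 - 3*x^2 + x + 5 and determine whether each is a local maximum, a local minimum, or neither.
f'(x) = 9*x^2 - 6*x + 1

Solve f'(x) = 0:
  Factor: 9*x^2 - 6*x + 1 = (3*x - 1)^2 = 0.
  ⇒ x = 1/3

f''(x) = 18*x - 6
Second-derivative test at each critical point:
  f''(1/3) = 0, so the second-derivative test is inconclusive; use the first-derivative test: f'(1/12) = 0.5625, f'(7/12) = 0.5625 — f' is positive on both sides (no sign change) → neither a local maximum nor a local minimum

Critical points: x = 1/3 (neither)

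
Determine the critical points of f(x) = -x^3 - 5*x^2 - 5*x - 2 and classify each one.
f'(x) = -3*x^2 - 10*x - 5

Solve f'(x) = 0:
  3*x^2 + 10*x + 5 = 0 has no rational roots; quadratic formula: x = (-10 ± √40)/6.
  ⇒ x = -5/3 - sqrt(10)/3 ≈ -2.7208, -5/3 + sqrt(10)/3 ≈ -0.6126

f''(x) = -6*x - 10
Second-derivative test at each critical point:
  f''(-2.7208) = 6.3246 > 0 → local minimum
  f''(-0.6126) = -6.3246 < 0 → local maximum

Critical points: x = -5/3 - sqrt(10)/3 ≈ -2.7208 (local minimum); x = -5/3 + sqrt(10)/3 ≈ -0.6126 (local maximum)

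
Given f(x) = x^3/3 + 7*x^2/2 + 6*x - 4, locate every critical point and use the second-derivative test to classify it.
f'(x) = x^2 + 7*x + 6

Solve f'(x) = 0:
  Factor: x^2 + 7*x + 6 = (x + 1)*(x + 6) = 0.
  ⇒ x = -6, -1

f''(x) = 2*x + 7
Second-derivative test at each critical point:
  f''(-6) = -5 < 0 → local maximum
  f''(-1) = 5 > 0 → local minimum

Critical points: x = -6 (local maximum); x = -1 (local minimum)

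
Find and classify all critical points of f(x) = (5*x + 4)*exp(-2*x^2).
f'(x) = (-4*x*(5*x + 4) + 5)*exp(-2*x^2)

Solve f'(x) = 0:
  f'(x) = (-20*x^2 - 16*x + 5)·exp(-2*x^2) and exp(-2*x^2) > 0 for every x, so f'(x) = 0 ⇔ -20*x^2 - 16*x + 5 = 0.
  20*x^2 + 16*x - 5 = 0 has no rational roots; quadratic formula: x = (-16 ± √656)/40.
  ⇒ x = -sqrt(41)/10 - 2/5 ≈ -1.0403, -2/5 + sqrt(41)/10 ≈ 0.2403

f''(x) = 4*(4*x^2*(5*x + 4) - 15*x - 4)*exp(-2*x^2)
Second-derivative test at each critical point:
  f''(-1.0403) = 2.9405 > 0 → local minimum
  f''(0.2403) = -22.8187 < 0 → local maximum

Critical points: x = -sqrt(41)/10 - 2/5 ≈ -1.0403 (local minimum); x = -2/5 + sqrt(41)/10 ≈ 0.2403 (local maximum)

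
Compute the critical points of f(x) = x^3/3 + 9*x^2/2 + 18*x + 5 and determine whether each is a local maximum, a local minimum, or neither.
f'(x) = x^2 + 9*x + 18

Solve f'(x) = 0:
  Factor: x^2 + 9*x + 18 = (x + 3)*(x + 6) = 0.
  ⇒ x = -6, -3

f''(x) = 2*x + 9
Second-derivative test at each critical point:
  f''(-6) = -3 < 0 → local maximum
  f''(-3) = 3 > 0 → local minimum

Critical points: x = -6 (local maximum); x = -3 (local minimum)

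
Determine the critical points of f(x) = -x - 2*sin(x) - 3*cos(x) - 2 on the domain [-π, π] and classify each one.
f'(x) = 3*sin(x) - 2*cos(x) - 1

Solve f'(x) = 0 on [-π, π]:
  f'(x) = 0 ⇔ 3*sin(x) - 2*cos(x) = 1. Write the left side as R·cos(x + φ) with R = √((-2)² + (-3)²) = sqrt(13), cos φ = -2*sqrt(13)/13, sin φ = -3*sqrt(13)/13; then cos(x + φ) = sqrt(13)/13. Solve for x and keep the solutions lying in [-π, π].
  ⇒ x = -pi + atan((3 - 4*sqrt(3))/(-6*sqrt(3) - 2)) ≈ -2.8346, atan((3 + 4*sqrt(3))/(-2 + 6*sqrt(3))) ≈ 0.8690

f''(x) = 2*sin(x) + 3*cos(x)
Second-derivative test at each critical point:
  f''(-2.8346) = -3.4641 < 0 → local maximum
  f''(0.8690) = 3.4641 > 0 → local minimum

Critical points: x = -pi + atan((3 - 4*sqrt(3))/(-6*sqrt(3) - 2)) ≈ -2.8346 (local maximum); x = atan((3 + 4*sqrt(3))/(-2 + 6*sqrt(3))) ≈ 0.8690 (local minimum)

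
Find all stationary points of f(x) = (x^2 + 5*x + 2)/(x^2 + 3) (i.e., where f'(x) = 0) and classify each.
f'(x) = (-5*x^2 + 2*x + 15)/(x^4 + 6*x^2 + 9)

Solve f'(x) = 0:
  f'(x) = -(5*x^2 - 2*x - 15)/(x^2 + 3)^2; the denominator is positive wherever f is defined, so f'(x) = 0 ⇔ -5*x^2 + 2*x + 15 = 0.
  5*x^2 - 2*x - 15 = 0 has no rational roots; quadratic formula: x = (2 ± √304)/10.
  ⇒ x = 1/5 - 2*sqrt(19)/5 ≈ -1.5436, 1/5 + 2*sqrt(19)/5 ≈ 1.9436

f''(x) = 2*(5*x^3 - 3*x^2 - 45*x + 3)/(x^6 + 9*x^4 + 27*x^2 + 27)
Second-derivative test at each critical point:
  f''(-1.5436) = 0.6018 > 0 → local minimum
  f''(1.9436) = -0.3796 < 0 → local maximum

Critical points: x = 1/5 - 2*sqrt(19)/5 ≈ -1.5436 (local minimum); x = 1/5 + 2*sqrt(19)/5 ≈ 1.9436 (local maximum)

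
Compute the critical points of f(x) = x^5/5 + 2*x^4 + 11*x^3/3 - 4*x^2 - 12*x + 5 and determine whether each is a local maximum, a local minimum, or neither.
f'(x) = x^4 + 8*x^3 + 11*x^2 - 8*x - 12

Solve f'(x) = 0:
  Factor: x^4 + 8*x^3 + 11*x^2 - 8*x - 12 = (x - 1)*(x + 1)*(x + 2)*(x + 6) = 0.
  ⇒ x = -6, -2, -1, 1

f''(x) = 4*x^3 + 24*x^2 + 22*x - 8
Second-derivative test at each critical point:
  f''(-6) = -140 < 0 → local maximum
  f''(-2) = 12 > 0 → local minimum
  f''(-1) = -10 < 0 → local maximum
  f''(1) = 42 > 0 → local minimum

Critical points: x = -6 (local maximum); x = -2 (local minimum); x = -1 (local maximum); x = 1 (local minimum)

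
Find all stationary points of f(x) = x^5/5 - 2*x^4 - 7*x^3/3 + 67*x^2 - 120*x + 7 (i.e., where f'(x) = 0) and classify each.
f'(x) = x^4 - 8*x^3 - 7*x^2 + 134*x - 120

Solve f'(x) = 0:
  Factor: x^4 - 8*x^3 - 7*x^2 + 134*x - 120 = (x - 6)*(x - 5)*(x - 1)*(x + 4) = 0.
  ⇒ x = -4, 1, 5, 6

f''(x) = 4*x^3 - 24*x^2 - 14*x + 134
Second-derivative test at each critical point:
  f''(-4) = -450 < 0 → local maximum
  f''(1) = 100 > 0 → local minimum
  f''(5) = -36 < 0 → local maximum
  f''(6) = 50 > 0 → local minimum

Critical points: x = -4 (local maximum); x = 1 (local minimum); x = 5 (local maximum); x = 6 (local minimum)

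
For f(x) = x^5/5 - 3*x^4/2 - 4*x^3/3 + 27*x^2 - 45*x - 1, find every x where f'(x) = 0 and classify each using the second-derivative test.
f'(x) = x^4 - 6*x^3 - 4*x^2 + 54*x - 45

Solve f'(x) = 0:
  Factor: x^4 - 6*x^3 - 4*x^2 + 54*x - 45 = (x - 5)*(x - 3)*(x - 1)*(x + 3) = 0.
  ⇒ x = -3, 1, 3, 5

f''(x) = 4*x^3 - 18*x^2 - 8*x + 54
Second-derivative test at each critical point:
  f''(-3) = -192 < 0 → local maximum
  f''(1) = 32 > 0 → local minimum
  f''(3) = -24 < 0 → local maximum
  f''(5) = 64 > 0 → local minimum

Critical points: x = -3 (local maximum); x = 1 (local minimum); x = 3 (local maximum); x = 5 (local minimum)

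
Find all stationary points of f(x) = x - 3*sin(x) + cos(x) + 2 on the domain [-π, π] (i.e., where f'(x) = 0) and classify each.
f'(x) = -sin(x) - 3*cos(x) + 1

Solve f'(x) = 0 on [-π, π]:
  f'(x) = 0 ⇔ -sin(x) - 3*cos(x) = -1. Write the left side as R·cos(x + φ) with R = √((-3)² + 1²) = sqrt(10), cos φ = -3*sqrt(10)/10, sin φ = sqrt(10)/10; then cos(x + φ) = -sqrt(10)/10. Solve for x and keep the solutions lying in [-π, π].
  ⇒ x = -atan(4/3) ≈ -0.9273, pi/2 ≈ 1.5708

f''(x) = 3*sin(x) - cos(x)
Second-derivative test at each critical point:
  f''(-0.9273) = -3 < 0 → local maximum
  f''(1.5708) = 3 > 0 → local minimum

Critical points: x = -atan(4/3) ≈ -0.9273 (local maximum); x = pi/2 ≈ 1.5708 (local minimum)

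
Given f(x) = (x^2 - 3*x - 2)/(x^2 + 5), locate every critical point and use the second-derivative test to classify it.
f'(x) = (3*x^2 + 14*x - 15)/(x^4 + 10*x^2 + 25)

Solve f'(x) = 0:
  f'(x) = (3*x^2 + 14*x - 15)/(x^2 + 5)^2; the denominator is positive wherever f is defined, so f'(x) = 0 ⇔ 3*x^2 + 14*x - 15 = 0.
  3*x^2 + 14*x - 15 = 0 has no rational roots; quadratic formula: x = (-14 ± √376)/6.
  ⇒ x = -sqrt(94)/3 - 7/3 ≈ -5.5651, -7/3 + sqrt(94)/3 ≈ 0.8985

f''(x) = 2*(-3*x^3 - 21*x^2 + 45*x + 35)/(x^6 + 15*x^4 + 75*x^2 + 125)
Second-derivative test at each critical point:
  f''(-5.5651) = -0.0150 < 0 → local maximum
  f''(0.8985) = 0.5750 > 0 → local minimum

Critical points: x = -sqrt(94)/3 - 7/3 ≈ -5.5651 (local maximum); x = -7/3 + sqrt(94)/3 ≈ 0.8985 (local minimum)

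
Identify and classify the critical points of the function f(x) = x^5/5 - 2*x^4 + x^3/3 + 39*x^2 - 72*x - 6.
f'(x) = x^4 - 8*x^3 + x^2 + 78*x - 72

Solve f'(x) = 0:
  Factor: x^4 - 8*x^3 + x^2 + 78*x - 72 = (x - 6)*(x - 4)*(x - 1)*(x + 3) = 0.
  ⇒ x = -3, 1, 4, 6

f''(x) = 4*x^3 - 24*x^2 + 2*x + 78
Second-derivative test at each critical point:
  f''(-3) = -252 < 0 → local maximum
  f''(1) = 60 > 0 → local minimum
  f''(4) = -42 < 0 → local maximum
  f''(6) = 90 > 0 → local minimum

Critical points: x = -3 (local maximum); x = 1 (local minimum); x = 4 (local maximum); x = 6 (local minimum)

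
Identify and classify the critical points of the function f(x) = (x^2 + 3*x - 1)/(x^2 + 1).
f'(x) = (-3*x^2 + 4*x + 3)/(x^4 + 2*x^2 + 1)

Solve f'(x) = 0:
  f'(x) = -(3*x^2 - 4*x - 3)/(x^2 + 1)^2; the denominator is positive wherever f is defined, so f'(x) = 0 ⇔ -3*x^2 + 4*x + 3 = 0.
  3*x^2 - 4*x - 3 = 0 has no rational roots; quadratic formula: x = (4 ± √52)/6.
  ⇒ x = 2/3 - sqrt(13)/3 ≈ -0.5352, 2/3 + sqrt(13)/3 ≈ 1.8685

f''(x) = 2*(3*x^3 - 6*x^2 - 9*x + 2)/(x^6 + 3*x^4 + 3*x^2 + 1)
Second-derivative test at each critical point:
  f''(-0.5352) = 4.3575 > 0 → local minimum
  f''(1.8685) = -0.3575 < 0 → local maximum

Critical points: x = 2/3 - sqrt(13)/3 ≈ -0.5352 (local minimum); x = 2/3 + sqrt(13)/3 ≈ 1.8685 (local maximum)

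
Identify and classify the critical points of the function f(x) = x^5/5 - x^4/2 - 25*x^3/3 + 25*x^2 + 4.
f'(x) = x*(x^3 - 2*x^2 - 25*x + 50)

Solve f'(x) = 0:
  Factor: x^4 - 2*x^3 - 25*x^2 + 50*x = x*(x - 5)*(x - 2)*(x + 5) = 0.
  ⇒ x = -5, 0, 2, 5

f''(x) = 4*x^3 - 6*x^2 - 50*x + 50
Second-derivative test at each critical point:
  f''(-5) = -350 < 0 → local maximum
  f''(0) = 50 > 0 → local minimum
  f''(2) = -42 < 0 → local maximum
  f''(5) = 150 > 0 → local minimum

Critical points: x = -5 (local maximum); x = 0 (local minimum); x = 2 (local maximum); x = 5 (local minimum)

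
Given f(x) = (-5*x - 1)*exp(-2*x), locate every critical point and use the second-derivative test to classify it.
f'(x) = (10*x - 3)*exp(-2*x)

Solve f'(x) = 0:
  f'(x) = (10*x - 3)·exp(-2*x) and exp(-2*x) > 0 for every x, so f'(x) = 0 ⇔ 10*x - 3 = 0.
  10*x - 3 = 0.
  ⇒ x = 3/10

f''(x) = 4*(4 - 5*x)*exp(-2*x)
Second-derivative test at each critical point:
  f''(3/10) = 5.4881 > 0 → local minimum

Critical points: x = 3/10 (local minimum)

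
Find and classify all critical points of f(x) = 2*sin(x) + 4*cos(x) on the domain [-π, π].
f'(x) = -4*sin(x) + 2*cos(x)

Solve f'(x) = 0 on [-π, π]:
  f'(x) = 0 ⇔ 2*cos(x) = 4*sin(x) ⇔ tan(x) = 1/2, i.e. x = arctan(1/2) + nπ; keep the solutions lying in [-π, π].
  ⇒ x = -pi + atan(1/2) ≈ -2.6779, atan(1/2) ≈ 0.4636

f''(x) = -2*sin(x) - 4*cos(x)
Second-derivative test at each critical point:
  f''(-2.6779) = 4.4721 > 0 → local minimum
  f''(0.4636) = -4.4721 < 0 → local maximum

Critical points: x = -pi + atan(1/2) ≈ -2.6779 (local minimum); x = atan(1/2) ≈ 0.4636 (local maximum)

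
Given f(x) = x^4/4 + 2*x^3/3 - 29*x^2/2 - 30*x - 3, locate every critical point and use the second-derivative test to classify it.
f'(x) = x^3 + 2*x^2 - 29*x - 30

Solve f'(x) = 0:
  Factor: x^3 + 2*x^2 - 29*x - 30 = (x - 5)*(x + 1)*(x + 6) = 0.
  ⇒ x = -6, -1, 5

f''(x) = 3*x^2 + 4*x - 29
Second-derivative test at each critical point:
  f''(-6) = 55 > 0 → local minimum
  f''(-1) = -30 < 0 → local maximum
  f''(5) = 66 > 0 → local minimum

Critical points: x = -6 (local minimum); x = -1 (local maximum); x = 5 (local minimum)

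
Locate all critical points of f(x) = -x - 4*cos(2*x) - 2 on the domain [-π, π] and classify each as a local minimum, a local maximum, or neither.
f'(x) = 8*sin(2*x) - 1

Solve f'(x) = 0 on [-π, π]:
  f'(x) = 0 ⇔ sin(2*x) = 1/8, i.e. 2*x = arcsin(1/8) + 2nπ or 2*x = π − arcsin(1/8) + 2nπ; keep the solutions lying in [-π, π].
  ⇒ x = -pi + asin(1/8)/2 ≈ -3.0789, -pi/2 - asin(1/8)/2 ≈ -1.6335, asin(1/8)/2 ≈ 0.0627, -asin(1/8)/2 + pi/2 ≈ 1.5081

f''(x) = 16*cos(2*x)
Second-derivative test at each critical point:
  f''(-3.0789) = 15.8745 > 0 → local minimum
  f''(-1.6335) = -15.8745 < 0 → local maximum
  f''(0.0627) = 15.8745 > 0 → local minimum
  f''(1.5081) = -15.8745 < 0 → local maximum

Critical points: x = -pi + asin(1/8)/2 ≈ -3.0789 (local minimum); x = -pi/2 - asin(1/8)/2 ≈ -1.6335 (local maximum); x = asin(1/8)/2 ≈ 0.0627 (local minimum); x = -asin(1/8)/2 + pi/2 ≈ 1.5081 (local maximum)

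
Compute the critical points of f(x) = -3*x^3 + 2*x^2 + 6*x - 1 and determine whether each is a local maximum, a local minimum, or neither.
f'(x) = -9*x^2 + 4*x + 6

Solve f'(x) = 0:
  9*x^2 - 4*x - 6 = 0 has no rational roots; quadratic formula: x = (4 ± √232)/18.
  ⇒ x = 2/9 - sqrt(58)/9 ≈ -0.6240, 2/9 + sqrt(58)/9 ≈ 1.0684

f''(x) = 4 - 18*x
Second-derivative test at each critical point:
  f''(-0.6240) = 15.2315 > 0 → local minimum
  f''(1.0684) = -15.2315 < 0 → local maximum

Critical points: x = 2/9 - sqrt(58)/9 ≈ -0.6240 (local minimum); x = 2/9 + sqrt(58)/9 ≈ 1.0684 (local maximum)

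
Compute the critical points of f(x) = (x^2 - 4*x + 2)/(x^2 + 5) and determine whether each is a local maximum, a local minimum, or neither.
f'(x) = 2*(2*x^2 + 3*x - 10)/(x^4 + 10*x^2 + 25)

Solve f'(x) = 0:
  f'(x) = 2*(2*x^2 + 3*x - 10)/(x^2 + 5)^2; the denominator is positive wherever f is defined, so f'(x) = 0 ⇔ 4*x^2 + 6*x - 20 = 0.
  Factor: 4*x^2 + 6*x - 20 = 2*(2*x^2 + 3*x - 10); 2*x^2 + 3*x - 10 = 0 has no rational roots; quadratic formula: x = (-3 ± √89)/4.
  ⇒ x = -sqrt(89)/4 - 3/4 ≈ -3.1085, -3/4 + sqrt(89)/4 ≈ 1.6085

f''(x) = 2*(-4*x^3 - 9*x^2 + 60*x + 15)/(x^6 + 15*x^4 + 75*x^2 + 125)
Second-derivative test at each critical point:
  f''(-3.1085) = -0.0878 < 0 → local maximum
  f''(1.6085) = 0.3278 > 0 → local minimum

Critical points: x = -sqrt(89)/4 - 3/4 ≈ -3.1085 (local maximum); x = -3/4 + sqrt(89)/4 ≈ 1.6085 (local minimum)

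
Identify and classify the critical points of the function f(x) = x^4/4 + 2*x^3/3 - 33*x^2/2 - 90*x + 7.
f'(x) = x^3 + 2*x^2 - 33*x - 90

Solve f'(x) = 0:
  Factor: x^3 + 2*x^2 - 33*x - 90 = (x - 6)*(x + 3)*(x + 5) = 0.
  ⇒ x = -5, -3, 6

f''(x) = 3*x^2 + 4*x - 33
Second-derivative test at each critical point:
  f''(-5) = 22 > 0 → local minimum
  f''(-3) = -18 < 0 → local maximum
  f''(6) = 99 > 0 → local minimum

Critical points: x = -5 (local minimum); x = -3 (local maximum); x = 6 (local minimum)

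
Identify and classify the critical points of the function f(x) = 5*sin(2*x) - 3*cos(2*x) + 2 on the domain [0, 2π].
f'(x) = 6*sin(2*x) + 10*cos(2*x)

Solve f'(x) = 0 on [0, 2π]:
  f'(x) = 0 ⇔ 5*cos(2*x) = -3*sin(2*x) ⇔ tan(2*x) = -5/3, i.e. 2*x = arctan(-5/3) + nπ; keep the solutions lying in [0, 2π].
  ⇒ x = -atan(5/3)/2 + pi/2 ≈ 1.0556, pi - atan(5/3)/2 ≈ 2.6264, -atan(5/3)/2 + 3*pi/2 ≈ 4.1972, -atan(5/3)/2 + 2*pi ≈ 5.7680

f''(x) = -20*sin(2*x) + 12*cos(2*x)
Second-derivative test at each critical point:
  f''(1.0556) = -23.3238 < 0 → local maximum
  f''(2.6264) = 23.3238 > 0 → local minimum
  f''(4.1972) = -23.3238 < 0 → local maximum
  f''(5.7680) = 23.3238 > 0 → local minimum

Critical points: x = -atan(5/3)/2 + pi/2 ≈ 1.0556 (local maximum); x = pi - atan(5/3)/2 ≈ 2.6264 (local minimum); x = -atan(5/3)/2 + 3*pi/2 ≈ 4.1972 (local maximum); x = -atan(5/3)/2 + 2*pi ≈ 5.7680 (local minimum)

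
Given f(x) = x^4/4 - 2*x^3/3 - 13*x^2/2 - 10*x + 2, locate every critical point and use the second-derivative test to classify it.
f'(x) = x^3 - 2*x^2 - 13*x - 10

Solve f'(x) = 0:
  Factor: x^3 - 2*x^2 - 13*x - 10 = (x - 5)*(x + 1)*(x + 2) = 0.
  ⇒ x = -2, -1, 5

f''(x) = 3*x^2 - 4*x - 13
Second-derivative test at each critical point:
  f''(-2) = 7 > 0 → local minimum
  f''(-1) = -6 < 0 → local maximum
  f''(5) = 42 > 0 → local minimum

Critical points: x = -2 (local minimum); x = -1 (local maximum); x = 5 (local minimum)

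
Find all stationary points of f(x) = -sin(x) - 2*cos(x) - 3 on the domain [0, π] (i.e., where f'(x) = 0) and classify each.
f'(x) = 2*sin(x) - cos(x)

Solve f'(x) = 0 on [0, π]:
  f'(x) = 0 ⇔ -cos(x) = -2*sin(x) ⇔ tan(x) = 1/2, i.e. x = arctan(1/2) + nπ; keep the solutions lying in [0, π].
  ⇒ x = atan(1/2) ≈ 0.4636

f''(x) = sin(x) + 2*cos(x)
Second-derivative test at each critical point:
  f''(0.4636) = 2.2361 > 0 → local minimum

Critical points: x = atan(1/2) ≈ 0.4636 (local minimum)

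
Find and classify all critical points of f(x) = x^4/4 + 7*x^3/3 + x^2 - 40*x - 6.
f'(x) = x^3 + 7*x^2 + 2*x - 40

Solve f'(x) = 0:
  Factor: x^3 + 7*x^2 + 2*x - 40 = (x - 2)*(x + 4)*(x + 5) = 0.
  ⇒ x = -5, -4, 2

f''(x) = 3*x^2 + 14*x + 2
Second-derivative test at each critical point:
  f''(-5) = 7 > 0 → local minimum
  f''(-4) = -6 < 0 → local maximum
  f''(2) = 42 > 0 → local minimum

Critical points: x = -5 (local minimum); x = -4 (local maximum); x = 2 (local minimum)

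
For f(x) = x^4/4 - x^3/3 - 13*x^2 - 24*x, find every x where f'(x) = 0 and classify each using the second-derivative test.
f'(x) = x^3 - x^2 - 26*x - 24

Solve f'(x) = 0:
  Factor: x^3 - x^2 - 26*x - 24 = (x - 6)*(x + 1)*(x + 4) = 0.
  ⇒ x = -4, -1, 6

f''(x) = 3*x^2 - 2*x - 26
Second-derivative test at each critical point:
  f''(-4) = 30 > 0 → local minimum
  f''(-1) = -21 < 0 → local maximum
  f''(6) = 70 > 0 → local minimum

Critical points: x = -4 (local minimum); x = -1 (local maximum); x = 6 (local minimum)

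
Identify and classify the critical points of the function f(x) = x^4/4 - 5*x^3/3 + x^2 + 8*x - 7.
f'(x) = x^3 - 5*x^2 + 2*x + 8

Solve f'(x) = 0:
  Factor: x^3 - 5*x^2 + 2*x + 8 = (x - 4)*(x - 2)*(x + 1) = 0.
  ⇒ x = -1, 2, 4

f''(x) = 3*x^2 - 10*x + 2
Second-derivative test at each critical point:
  f''(-1) = 15 > 0 → local minimum
  f''(2) = -6 < 0 → local maximum
  f''(4) = 10 > 0 → local minimum

Critical points: x = -1 (local minimum); x = 2 (local maximum); x = 4 (local minimum)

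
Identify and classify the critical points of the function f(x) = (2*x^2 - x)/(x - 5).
f'(x) = (2*x^2 - 20*x + 5)/(x^2 - 10*x + 25)

Solve f'(x) = 0:
  f'(x) = (2*x^2 - 20*x + 5)/(x - 5)^2; the denominator is positive wherever f is defined, so f'(x) = 0 ⇔ 2*x^2 - 20*x + 5 = 0.
  2*x^2 - 20*x + 5 = 0 has no rational roots; quadratic formula: x = (20 ± √360)/4.
  ⇒ x = 5 - 3*sqrt(10)/2 ≈ 0.2566, 3*sqrt(10)/2 + 5 ≈ 9.7434

f''(x) = 90/(x^3 - 15*x^2 + 75*x - 125)
Second-derivative test at each critical point:
  f''(0.2566) = -0.8433 < 0 → local maximum
  f''(9.7434) = 0.8433 > 0 → local minimum

Critical points: x = 5 - 3*sqrt(10)/2 ≈ 0.2566 (local maximum); x = 3*sqrt(10)/2 + 5 ≈ 9.7434 (local minimum)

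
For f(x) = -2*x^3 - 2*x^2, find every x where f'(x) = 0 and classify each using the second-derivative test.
f'(x) = 2*x*(-3*x - 2)

Solve f'(x) = 0:
  Factor: -6*x^2 - 4*x = -2*x*(3*x + 2) = 0.
  ⇒ x = -2/3, 0

f''(x) = -12*x - 4
Second-derivative test at each critical point:
  f''(-2/3) = 4 > 0 → local minimum
  f''(0) = -4 < 0 → local maximum

Critical points: x = -2/3 (local minimum); x = 0 (local maximum)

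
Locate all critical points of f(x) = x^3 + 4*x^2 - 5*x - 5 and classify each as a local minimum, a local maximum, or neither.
f'(x) = 3*x^2 + 8*x - 5

Solve f'(x) = 0:
  3*x^2 + 8*x - 5 = 0 has no rational roots; quadratic formula: x = (-8 ± √124)/6.
  ⇒ x = -sqrt(31)/3 - 4/3 ≈ -3.1893, -4/3 + sqrt(31)/3 ≈ 0.5226

f''(x) = 6*x + 8
Second-derivative test at each critical point:
  f''(-3.1893) = -11.1355 < 0 → local maximum
  f''(0.5226) = 11.1355 > 0 → local minimum

Critical points: x = -sqrt(31)/3 - 4/3 ≈ -3.1893 (local maximum); x = -4/3 + sqrt(31)/3 ≈ 0.5226 (local minimum)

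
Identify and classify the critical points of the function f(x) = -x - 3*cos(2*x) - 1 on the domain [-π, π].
f'(x) = 6*sin(2*x) - 1

Solve f'(x) = 0 on [-π, π]:
  f'(x) = 0 ⇔ sin(2*x) = 1/6, i.e. 2*x = arcsin(1/6) + 2nπ or 2*x = π − arcsin(1/6) + 2nπ; keep the solutions lying in [-π, π].
  ⇒ x = -pi + asin(1/6)/2 ≈ -3.0579, -pi/2 - asin(1/6)/2 ≈ -1.6545, asin(1/6)/2 ≈ 0.0837, -asin(1/6)/2 + pi/2 ≈ 1.4871

f''(x) = 12*cos(2*x)
Second-derivative test at each critical point:
  f''(-3.0579) = 11.8322 > 0 → local minimum
  f''(-1.6545) = -11.8322 < 0 → local maximum
  f''(0.0837) = 11.8322 > 0 → local minimum
  f''(1.4871) = -11.8322 < 0 → local maximum

Critical points: x = -pi + asin(1/6)/2 ≈ -3.0579 (local minimum); x = -pi/2 - asin(1/6)/2 ≈ -1.6545 (local maximum); x = asin(1/6)/2 ≈ 0.0837 (local minimum); x = -asin(1/6)/2 + pi/2 ≈ 1.4871 (local maximum)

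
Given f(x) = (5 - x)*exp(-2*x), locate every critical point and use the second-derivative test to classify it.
f'(x) = (2*x - 11)*exp(-2*x)

Solve f'(x) = 0:
  f'(x) = (2*x - 11)·exp(-2*x) and exp(-2*x) > 0 for every x, so f'(x) = 0 ⇔ 2*x - 11 = 0.
  2*x - 11 = 0.
  ⇒ x = 11/2

f''(x) = 4*(6 - x)*exp(-2*x)
Second-derivative test at each critical point:
  f''(11/2) = 3.340e-05 > 0 → local minimum

Critical points: x = 11/2 (local minimum)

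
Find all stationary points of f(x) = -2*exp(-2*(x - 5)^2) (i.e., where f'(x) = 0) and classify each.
f'(x) = 8*(x - 5)*exp(-2*(x - 5)^2)

Solve f'(x) = 0:
  f'(x) = (8*x - 40)·exp(-2*(x - 5)^2) and exp(-2*(x - 5)^2) > 0 for every x, so f'(x) = 0 ⇔ 8*x - 40 = 0.
  Factor: 8*x - 40 = 8*(x - 5) = 0.
  ⇒ x = 5

f''(x) = 8*(1 - 4*(x - 5)^2)*exp(-2*(x - 5)^2)
Second-derivative test at each critical point:
  f''(5) = 8 > 0 → local minimum

Critical points: x = 5 (local minimum)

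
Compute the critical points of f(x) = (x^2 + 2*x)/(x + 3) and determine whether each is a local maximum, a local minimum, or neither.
f'(x) = (x^2 + 6*x + 6)/(x^2 + 6*x + 9)

Solve f'(x) = 0:
  f'(x) = (x^2 + 6*x + 6)/(x + 3)^2; the denominator is positive wherever f is defined, so f'(x) = 0 ⇔ x^2 + 6*x + 6 = 0.
  x^2 + 6*x + 6 = 0 has no rational roots; quadratic formula: x = (-6 ± √12)/2.
  ⇒ x = -3 - sqrt(3) ≈ -4.7321, -3 + sqrt(3) ≈ -1.2679

f''(x) = 6/(x^3 + 9*x^2 + 27*x + 27)
Second-derivative test at each critical point:
  f''(-4.7321) = -1.1547 < 0 → local maximum
  f''(-1.2679) = 1.1547 > 0 → local minimum

Critical points: x = -3 - sqrt(3) ≈ -4.7321 (local maximum); x = -3 + sqrt(3) ≈ -1.2679 (local minimum)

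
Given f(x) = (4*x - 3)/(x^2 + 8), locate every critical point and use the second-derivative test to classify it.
f'(x) = 2*(-2*x^2 + 3*x + 16)/(x^4 + 16*x^2 + 64)

Solve f'(x) = 0:
  f'(x) = -2*(2*x^2 - 3*x - 16)/(x^2 + 8)^2; the denominator is positive wherever f is defined, so f'(x) = 0 ⇔ -4*x^2 + 6*x + 32 = 0.
  Factor: -4*x^2 + 6*x + 32 = -2*(2*x^2 - 3*x - 16); 2*x^2 - 3*x - 16 = 0 has no rational roots; quadratic formula: x = (3 ± √137)/4.
  ⇒ x = 3/4 - sqrt(137)/4 ≈ -2.1762, 3/4 + sqrt(137)/4 ≈ 3.6762

f''(x) = 2*(4*x^2*(4*x - 3) + 3*(1 - 4*x)*(x^2 + 8))/(x^2 + 8)^3
Second-derivative test at each critical point:
  f''(-2.1762) = 0.1443 > 0 → local minimum
  f''(3.6762) = -0.0506 < 0 → local maximum

Critical points: x = 3/4 - sqrt(137)/4 ≈ -2.1762 (local minimum); x = 3/4 + sqrt(137)/4 ≈ 3.6762 (local maximum)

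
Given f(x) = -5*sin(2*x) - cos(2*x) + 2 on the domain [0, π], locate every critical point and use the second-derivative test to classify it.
f'(x) = 2*sin(2*x) - 10*cos(2*x)

Solve f'(x) = 0 on [0, π]:
  f'(x) = 0 ⇔ -5*cos(2*x) = -sin(2*x) ⇔ tan(2*x) = 5, i.e. 2*x = arctan(5) + nπ; keep the solutions lying in [0, π].
  ⇒ x = atan(5)/2 ≈ 0.6867, atan(5)/2 + pi/2 ≈ 2.2575

f''(x) = 20*sin(2*x) + 4*cos(2*x)
Second-derivative test at each critical point:
  f''(0.6867) = 20.3961 > 0 → local minimum
  f''(2.2575) = -20.3961 < 0 → local maximum

Critical points: x = atan(5)/2 ≈ 0.6867 (local minimum); x = atan(5)/2 + pi/2 ≈ 2.2575 (local maximum)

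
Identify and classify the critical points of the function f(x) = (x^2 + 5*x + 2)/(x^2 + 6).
f'(x) = (-5*x^2 + 8*x + 30)/(x^4 + 12*x^2 + 36)

Solve f'(x) = 0:
  f'(x) = -(5*x^2 - 8*x - 30)/(x^2 + 6)^2; the denominator is positive wherever f is defined, so f'(x) = 0 ⇔ -5*x^2 + 8*x + 30 = 0.
  5*x^2 - 8*x - 30 = 0 has no rational roots; quadratic formula: x = (8 ± √664)/10.
  ⇒ x = 4/5 - sqrt(166)/5 ≈ -1.7768, 4/5 + sqrt(166)/5 ≈ 3.3768

f''(x) = 2*(5*x^3 - 12*x^2 - 90*x + 24)/(x^6 + 18*x^4 + 108*x^2 + 216)
Second-derivative test at each critical point:
  f''(-1.7768) = 0.3073 > 0 → local minimum
  f''(3.3768) = -0.0851 < 0 → local maximum

Critical points: x = 4/5 - sqrt(166)/5 ≈ -1.7768 (local minimum); x = 4/5 + sqrt(166)/5 ≈ 3.3768 (local maximum)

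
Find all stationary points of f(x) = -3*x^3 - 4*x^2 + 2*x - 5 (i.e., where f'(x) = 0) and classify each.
f'(x) = -9*x^2 - 8*x + 2

Solve f'(x) = 0:
  9*x^2 + 8*x - 2 = 0 has no rational roots; quadratic formula: x = (-8 ± √136)/18.
  ⇒ x = -sqrt(34)/9 - 4/9 ≈ -1.0923, -4/9 + sqrt(34)/9 ≈ 0.2034

f''(x) = -18*x - 8
Second-derivative test at each critical point:
  f''(-1.0923) = 11.6619 > 0 → local minimum
  f''(0.2034) = -11.6619 < 0 → local maximum

Critical points: x = -sqrt(34)/9 - 4/9 ≈ -1.0923 (local minimum); x = -4/9 + sqrt(34)/9 ≈ 0.2034 (local maximum)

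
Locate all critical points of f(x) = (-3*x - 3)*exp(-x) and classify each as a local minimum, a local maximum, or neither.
f'(x) = 3*x*exp(-x)

Solve f'(x) = 0:
  f'(x) = (3*x)·exp(-x) and exp(-x) > 0 for every x, so f'(x) = 0 ⇔ 3*x = 0.
  3*x = 0.
  ⇒ x = 0

f''(x) = 3*(1 - x)*exp(-x)
Second-derivative test at each critical point:
  f''(0) = 3 > 0 → local minimum

Critical points: x = 0 (local minimum)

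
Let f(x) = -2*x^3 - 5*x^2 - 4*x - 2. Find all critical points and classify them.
f'(x) = -6*x^2 - 10*x - 4

Solve f'(x) = 0:
  Factor: -6*x^2 - 10*x - 4 = -2*(x + 1)*(3*x + 2) = 0.
  ⇒ x = -1, -2/3

f''(x) = -12*x - 10
Second-derivative test at each critical point:
  f''(-1) = 2 > 0 → local minimum
  f''(-2/3) = -2 < 0 → local maximum

Critical points: x = -1 (local minimum); x = -2/3 (local maximum)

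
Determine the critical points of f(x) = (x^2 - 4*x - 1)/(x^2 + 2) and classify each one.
f'(x) = 2*(2*x^2 + 3*x - 4)/(x^4 + 4*x^2 + 4)

Solve f'(x) = 0:
  f'(x) = 2*(2*x^2 + 3*x - 4)/(x^2 + 2)^2; the denominator is positive wherever f is defined, so f'(x) = 0 ⇔ 4*x^2 + 6*x - 8 = 0.
  Factor: 4*x^2 + 6*x - 8 = 2*(2*x^2 + 3*x - 4); 2*x^2 + 3*x - 4 = 0 has no rational roots; quadratic formula: x = (-3 ± √41)/4.
  ⇒ x = -sqrt(41)/4 - 3/4 ≈ -2.3508, -3/4 + sqrt(41)/4 ≈ 0.8508

f''(x) = 2*(-4*x^3 - 9*x^2 + 24*x + 6)/(x^6 + 6*x^4 + 12*x^2 + 8)
Second-derivative test at each critical point:
  f''(-2.3508) = -0.2261 < 0 → local maximum
  f''(0.8508) = 1.7261 > 0 → local minimum

Critical points: x = -sqrt(41)/4 - 3/4 ≈ -2.3508 (local maximum); x = -3/4 + sqrt(41)/4 ≈ 0.8508 (local minimum)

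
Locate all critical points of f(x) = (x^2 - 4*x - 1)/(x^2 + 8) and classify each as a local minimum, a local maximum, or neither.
f'(x) = 2*(2*x^2 + 9*x - 16)/(x^4 + 16*x^2 + 64)

Solve f'(x) = 0:
  f'(x) = 2*(2*x^2 + 9*x - 16)/(x^2 + 8)^2; the denominator is positive wherever f is defined, so f'(x) = 0 ⇔ 4*x^2 + 18*x - 32 = 0.
  Factor: 4*x^2 + 18*x - 32 = 2*(2*x^2 + 9*x - 16); 2*x^2 + 9*x - 16 = 0 has no rational roots; quadratic formula: x = (-9 ± √209)/4.
  ⇒ x = -sqrt(209)/4 - 9/4 ≈ -5.8642, -9/4 + sqrt(209)/4 ≈ 1.3642

f''(x) = 2*(-4*x^3 - 27*x^2 + 96*x + 72)/(x^6 + 24*x^4 + 192*x^2 + 512)
Second-derivative test at each critical point:
  f''(-5.8642) = -0.0161 < 0 → local maximum
  f''(1.3642) = 0.2973 > 0 → local minimum

Critical points: x = -sqrt(209)/4 - 9/4 ≈ -5.8642 (local maximum); x = -9/4 + sqrt(209)/4 ≈ 1.3642 (local minimum)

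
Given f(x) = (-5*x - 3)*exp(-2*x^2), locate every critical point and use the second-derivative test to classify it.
f'(x) = (4*x*(5*x + 3) - 5)*exp(-2*x^2)

Solve f'(x) = 0:
  f'(x) = (20*x^2 + 12*x - 5)·exp(-2*x^2) and exp(-2*x^2) > 0 for every x, so f'(x) = 0 ⇔ 20*x^2 + 12*x - 5 = 0.
  20*x^2 + 12*x - 5 = 0 has no rational roots; quadratic formula: x = (-12 ± √544)/40.
  ⇒ x = -sqrt(34)/10 - 3/10 ≈ -0.8831, -3/10 + sqrt(34)/10 ≈ 0.2831

f''(x) = 4*(-20*x^3 - 12*x^2 + 15*x + 3)*exp(-2*x^2)
Second-derivative test at each critical point:
  f''(-0.8831) = -4.9026 < 0 → local maximum
  f''(0.2831) = 19.8696 > 0 → local minimum

Critical points: x = -sqrt(34)/10 - 3/10 ≈ -0.8831 (local maximum); x = -3/10 + sqrt(34)/10 ≈ 0.2831 (local minimum)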